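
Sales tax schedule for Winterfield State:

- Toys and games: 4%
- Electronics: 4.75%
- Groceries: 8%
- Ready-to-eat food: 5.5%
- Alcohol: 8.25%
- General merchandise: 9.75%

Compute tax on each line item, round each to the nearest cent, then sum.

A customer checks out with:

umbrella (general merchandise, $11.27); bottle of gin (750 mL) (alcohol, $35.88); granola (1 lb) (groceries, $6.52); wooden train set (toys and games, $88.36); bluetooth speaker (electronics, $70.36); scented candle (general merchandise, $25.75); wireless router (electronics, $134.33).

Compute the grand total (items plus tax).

$392.81

Umbrella $11.27: general merchandise → 9.75% → $1.10
Bottle of gin (750 mL) $35.88: alcohol → 8.25% → $2.96
Granola (1 lb) $6.52: groceries → 8% → $0.52
Wooden train set $88.36: toys and games → 4% → $3.53
Bluetooth speaker $70.36: electronics → 4.75% → $3.34
Scented candle $25.75: general merchandise → 9.75% → $2.51
Wireless router $134.33: electronics → 4.75% → $6.38
Subtotal = $372.47; tax = $20.34; total due = $392.81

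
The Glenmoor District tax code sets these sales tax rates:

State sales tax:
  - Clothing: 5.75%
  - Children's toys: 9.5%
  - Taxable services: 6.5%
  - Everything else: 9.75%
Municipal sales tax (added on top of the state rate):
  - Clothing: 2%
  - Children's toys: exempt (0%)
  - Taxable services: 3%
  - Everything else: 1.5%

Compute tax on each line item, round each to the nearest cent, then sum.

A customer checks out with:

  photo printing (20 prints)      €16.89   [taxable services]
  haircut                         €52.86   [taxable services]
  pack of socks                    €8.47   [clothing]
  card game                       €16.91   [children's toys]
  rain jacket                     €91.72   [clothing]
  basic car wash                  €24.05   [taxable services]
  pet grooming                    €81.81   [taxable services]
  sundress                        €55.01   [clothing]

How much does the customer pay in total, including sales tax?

Photo printing (20 prints) €16.89: taxable services → 6.5% + 3% municipal = 9.5% → €1.60
Haircut €52.86: taxable services → 6.5% + 3% municipal = 9.5% → €5.02
Pack of socks €8.47: clothing → 5.75% + 2% municipal = 7.75% → €0.66
Card game €16.91: children's toys → 9.5% + 0% municipal = 9.5% → €1.61
Rain jacket €91.72: clothing → 5.75% + 2% municipal = 7.75% → €7.11
Basic car wash €24.05: taxable services → 6.5% + 3% municipal = 9.5% → €2.28
Pet grooming €81.81: taxable services → 6.5% + 3% municipal = 9.5% → €7.77
Sundress €55.01: clothing → 5.75% + 2% municipal = 7.75% → €4.26
Subtotal = €347.72; tax = €30.31; total due = €378.03

€378.03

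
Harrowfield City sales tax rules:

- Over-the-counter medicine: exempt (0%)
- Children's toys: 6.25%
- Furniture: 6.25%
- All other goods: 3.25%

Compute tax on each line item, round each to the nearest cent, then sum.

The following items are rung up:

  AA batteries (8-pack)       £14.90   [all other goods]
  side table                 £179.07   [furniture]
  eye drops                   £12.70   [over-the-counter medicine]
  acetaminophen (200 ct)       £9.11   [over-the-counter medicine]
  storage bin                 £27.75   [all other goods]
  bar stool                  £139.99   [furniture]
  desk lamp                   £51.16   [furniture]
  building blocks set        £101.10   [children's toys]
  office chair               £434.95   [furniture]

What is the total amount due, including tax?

£1028.75

AA batteries (8-pack) £14.90: all other goods → 3.25% → £0.48
Side table £179.07: furniture → 6.25% → £11.19
Eye drops £12.70: over-the-counter medicine → 0% → £0.00
Acetaminophen (200 ct) £9.11: over-the-counter medicine → 0% → £0.00
Storage bin £27.75: all other goods → 3.25% → £0.90
Bar stool £139.99: furniture → 6.25% → £8.75
Desk lamp £51.16: furniture → 6.25% → £3.20
Building blocks set £101.10: children's toys → 6.25% → £6.32
Office chair £434.95: furniture → 6.25% → £27.18
Subtotal = £970.73; tax = £58.02; total due = £1028.75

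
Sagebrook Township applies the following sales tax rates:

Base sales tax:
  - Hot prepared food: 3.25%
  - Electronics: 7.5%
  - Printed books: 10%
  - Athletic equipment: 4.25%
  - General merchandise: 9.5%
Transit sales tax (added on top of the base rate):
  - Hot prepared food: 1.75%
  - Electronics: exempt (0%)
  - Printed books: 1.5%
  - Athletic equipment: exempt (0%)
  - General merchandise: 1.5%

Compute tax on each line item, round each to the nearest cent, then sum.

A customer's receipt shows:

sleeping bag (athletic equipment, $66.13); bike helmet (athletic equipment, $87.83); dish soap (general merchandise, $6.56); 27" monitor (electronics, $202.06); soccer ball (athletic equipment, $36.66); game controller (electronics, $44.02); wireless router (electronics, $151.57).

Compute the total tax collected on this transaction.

Sleeping bag $66.13: athletic equipment → 4.25% + 0% transit = 4.25% → $2.81
Bike helmet $87.83: athletic equipment → 4.25% + 0% transit = 4.25% → $3.73
Dish soap $6.56: general merchandise → 9.5% + 1.5% transit = 11% → $0.72
27" monitor $202.06: electronics → 7.5% + 0% transit = 7.5% → $15.15
Soccer ball $36.66: athletic equipment → 4.25% + 0% transit = 4.25% → $1.56
Game controller $44.02: electronics → 7.5% + 0% transit = 7.5% → $3.30
Wireless router $151.57: electronics → 7.5% + 0% transit = 7.5% → $11.37
Total tax = $2.81 + $3.73 + $0.72 + $15.15 + $1.56 + $3.30 + $11.37 = $38.64

$38.64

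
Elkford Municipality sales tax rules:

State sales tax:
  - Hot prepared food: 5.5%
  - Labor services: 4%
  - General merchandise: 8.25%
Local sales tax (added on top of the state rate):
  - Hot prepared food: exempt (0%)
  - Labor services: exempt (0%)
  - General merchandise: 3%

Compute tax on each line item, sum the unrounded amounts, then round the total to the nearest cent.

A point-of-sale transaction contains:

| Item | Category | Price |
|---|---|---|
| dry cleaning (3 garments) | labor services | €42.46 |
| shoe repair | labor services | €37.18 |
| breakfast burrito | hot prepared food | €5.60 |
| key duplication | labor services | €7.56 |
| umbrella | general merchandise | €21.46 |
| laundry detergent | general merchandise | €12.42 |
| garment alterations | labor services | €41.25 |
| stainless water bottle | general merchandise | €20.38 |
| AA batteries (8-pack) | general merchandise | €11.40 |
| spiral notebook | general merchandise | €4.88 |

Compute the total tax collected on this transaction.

Dry cleaning (3 garments) €42.46: labor services → 4% + 0% local = 4% → €1.6984
Shoe repair €37.18: labor services → 4% + 0% local = 4% → €1.4872
Breakfast burrito €5.60: hot prepared food → 5.5% + 0% local = 5.5% → €0.308
Key duplication €7.56: labor services → 4% + 0% local = 4% → €0.3024
Umbrella €21.46: general merchandise → 8.25% + 3% local = 11.25% → €2.41425
Laundry detergent €12.42: general merchandise → 8.25% + 3% local = 11.25% → €1.39725
Garment alterations €41.25: labor services → 4% + 0% local = 4% → €1.65
Stainless water bottle €20.38: general merchandise → 8.25% + 3% local = 11.25% → €2.29275
AA batteries (8-pack) €11.40: general merchandise → 8.25% + 3% local = 11.25% → €1.2825
Spiral notebook €4.88: general merchandise → 8.25% + 3% local = 11.25% → €0.549
Unrounded tax sum = €13.38175 → €13.38

€13.38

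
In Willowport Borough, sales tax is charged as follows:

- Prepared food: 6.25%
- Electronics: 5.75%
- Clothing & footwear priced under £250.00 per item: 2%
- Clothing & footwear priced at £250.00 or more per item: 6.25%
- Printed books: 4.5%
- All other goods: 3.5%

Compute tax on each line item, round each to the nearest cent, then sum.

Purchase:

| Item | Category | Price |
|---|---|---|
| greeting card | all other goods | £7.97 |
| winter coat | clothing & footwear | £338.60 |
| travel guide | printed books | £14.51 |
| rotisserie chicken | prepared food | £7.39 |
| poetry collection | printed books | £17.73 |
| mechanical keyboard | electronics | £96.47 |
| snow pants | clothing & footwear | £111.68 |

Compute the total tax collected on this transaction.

£31.13

Greeting card £7.97: all other goods → 3.5% → £0.28
Winter coat £338.60: clothing & footwear, £250.00 or more → 6.25% → £21.16
Travel guide £14.51: printed books → 4.5% → £0.65
Rotisserie chicken £7.39: prepared food → 6.25% → £0.46
Poetry collection £17.73: printed books → 4.5% → £0.80
Mechanical keyboard £96.47: electronics → 5.75% → £5.55
Snow pants £111.68: clothing & footwear, under £250.00 → 2% → £2.23
Total tax = £0.28 + £21.16 + £0.65 + £0.46 + £0.80 + £5.55 + £2.23 = £31.13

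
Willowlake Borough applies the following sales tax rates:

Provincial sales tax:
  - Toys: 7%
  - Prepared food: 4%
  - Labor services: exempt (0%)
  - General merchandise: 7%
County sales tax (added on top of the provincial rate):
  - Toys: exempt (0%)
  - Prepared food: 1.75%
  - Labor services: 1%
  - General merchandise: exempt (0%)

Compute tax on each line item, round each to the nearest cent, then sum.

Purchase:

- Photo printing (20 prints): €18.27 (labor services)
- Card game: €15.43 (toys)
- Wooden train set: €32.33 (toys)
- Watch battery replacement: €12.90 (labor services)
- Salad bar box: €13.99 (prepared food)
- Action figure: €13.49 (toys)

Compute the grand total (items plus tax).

Photo printing (20 prints) €18.27: labor services → 0% + 1% county = 1% → €0.18
Card game €15.43: toys → 7% + 0% county = 7% → €1.08
Wooden train set €32.33: toys → 7% + 0% county = 7% → €2.26
Watch battery replacement €12.90: labor services → 0% + 1% county = 1% → €0.13
Salad bar box €13.99: prepared food → 4% + 1.75% county = 5.75% → €0.80
Action figure €13.49: toys → 7% + 0% county = 7% → €0.94
Subtotal = €106.41; tax = €5.39; total due = €111.80

€111.80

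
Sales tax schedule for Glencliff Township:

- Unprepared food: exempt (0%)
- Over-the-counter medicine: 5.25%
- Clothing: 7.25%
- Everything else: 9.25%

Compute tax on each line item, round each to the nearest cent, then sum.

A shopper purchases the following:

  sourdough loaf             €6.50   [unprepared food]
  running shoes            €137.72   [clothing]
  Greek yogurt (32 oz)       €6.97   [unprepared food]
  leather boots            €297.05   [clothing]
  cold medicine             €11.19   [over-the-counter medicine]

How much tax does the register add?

€32.11

Sourdough loaf €6.50: unprepared food → 0% → €0.00
Running shoes €137.72: clothing → 7.25% → €9.98
Greek yogurt (32 oz) €6.97: unprepared food → 0% → €0.00
Leather boots €297.05: clothing → 7.25% → €21.54
Cold medicine €11.19: over-the-counter medicine → 5.25% → €0.59
Total tax = €9.98 + €21.54 + €0.59 = €32.11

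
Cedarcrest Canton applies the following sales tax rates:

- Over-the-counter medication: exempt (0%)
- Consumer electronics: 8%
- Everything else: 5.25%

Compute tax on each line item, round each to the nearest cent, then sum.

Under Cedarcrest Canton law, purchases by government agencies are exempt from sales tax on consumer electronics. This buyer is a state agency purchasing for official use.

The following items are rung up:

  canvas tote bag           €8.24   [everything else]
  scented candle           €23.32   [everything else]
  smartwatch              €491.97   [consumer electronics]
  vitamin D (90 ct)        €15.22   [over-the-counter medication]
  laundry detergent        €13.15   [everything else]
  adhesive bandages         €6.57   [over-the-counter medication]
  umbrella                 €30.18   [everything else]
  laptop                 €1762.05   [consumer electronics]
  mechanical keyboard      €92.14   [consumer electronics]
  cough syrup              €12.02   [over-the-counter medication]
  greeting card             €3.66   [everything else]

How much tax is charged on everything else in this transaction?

€4.11

Canvas tote bag €8.24: everything else → 5.25% → €0.43
Scented candle €23.32: everything else → 5.25% → €1.22
Laundry detergent €13.15: everything else → 5.25% → €0.69
Umbrella €30.18: everything else → 5.25% → €1.58
Greeting card €3.66: everything else → 5.25% → €0.19
Tax on everything else = €0.43 + €1.22 + €0.69 + €1.58 + €0.19 = €4.11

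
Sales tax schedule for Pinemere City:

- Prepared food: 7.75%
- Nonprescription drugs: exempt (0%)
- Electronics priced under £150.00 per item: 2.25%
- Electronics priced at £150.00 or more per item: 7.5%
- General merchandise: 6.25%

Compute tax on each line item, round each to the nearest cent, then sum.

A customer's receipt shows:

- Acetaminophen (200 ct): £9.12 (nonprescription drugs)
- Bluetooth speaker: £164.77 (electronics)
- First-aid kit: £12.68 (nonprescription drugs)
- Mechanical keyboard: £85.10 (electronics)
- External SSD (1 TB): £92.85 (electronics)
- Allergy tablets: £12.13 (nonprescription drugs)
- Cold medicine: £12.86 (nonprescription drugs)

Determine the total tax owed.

Acetaminophen (200 ct) £9.12: nonprescription drugs → 0% → £0.00
Bluetooth speaker £164.77: electronics, £150.00 or more → 7.5% → £12.36
First-aid kit £12.68: nonprescription drugs → 0% → £0.00
Mechanical keyboard £85.10: electronics, under £150.00 → 2.25% → £1.91
External SSD (1 TB) £92.85: electronics, under £150.00 → 2.25% → £2.09
Allergy tablets £12.13: nonprescription drugs → 0% → £0.00
Cold medicine £12.86: nonprescription drugs → 0% → £0.00
Total tax = £12.36 + £1.91 + £2.09 = £16.36

£16.36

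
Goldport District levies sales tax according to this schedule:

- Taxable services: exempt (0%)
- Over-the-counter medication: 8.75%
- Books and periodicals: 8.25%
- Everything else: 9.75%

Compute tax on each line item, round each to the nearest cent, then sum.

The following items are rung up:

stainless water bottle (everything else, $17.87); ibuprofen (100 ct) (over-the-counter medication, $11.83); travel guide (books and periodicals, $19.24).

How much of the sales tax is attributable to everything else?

Stainless water bottle $17.87: everything else → 9.75% → $1.74
Tax on everything else = $1.74

$1.74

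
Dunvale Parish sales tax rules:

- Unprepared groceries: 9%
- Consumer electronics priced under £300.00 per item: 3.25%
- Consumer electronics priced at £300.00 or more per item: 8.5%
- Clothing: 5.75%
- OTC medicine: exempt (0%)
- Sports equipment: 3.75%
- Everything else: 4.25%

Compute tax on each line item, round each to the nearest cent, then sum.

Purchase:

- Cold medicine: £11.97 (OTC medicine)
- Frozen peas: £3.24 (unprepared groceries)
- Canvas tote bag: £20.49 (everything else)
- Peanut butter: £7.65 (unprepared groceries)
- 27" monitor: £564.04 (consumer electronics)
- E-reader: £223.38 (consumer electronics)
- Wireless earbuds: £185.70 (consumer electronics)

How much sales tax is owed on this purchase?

Cold medicine £11.97: OTC medicine → 0% → £0.00
Frozen peas £3.24: unprepared groceries → 9% → £0.29
Canvas tote bag £20.49: everything else → 4.25% → £0.87
Peanut butter £7.65: unprepared groceries → 9% → £0.69
27" monitor £564.04: consumer electronics, £300.00 or more → 8.5% → £47.94
E-reader £223.38: consumer electronics, under £300.00 → 3.25% → £7.26
Wireless earbuds £185.70: consumer electronics, under £300.00 → 3.25% → £6.04
Total tax = £0.29 + £0.87 + £0.69 + £47.94 + £7.26 + £6.04 = £63.09

£63.09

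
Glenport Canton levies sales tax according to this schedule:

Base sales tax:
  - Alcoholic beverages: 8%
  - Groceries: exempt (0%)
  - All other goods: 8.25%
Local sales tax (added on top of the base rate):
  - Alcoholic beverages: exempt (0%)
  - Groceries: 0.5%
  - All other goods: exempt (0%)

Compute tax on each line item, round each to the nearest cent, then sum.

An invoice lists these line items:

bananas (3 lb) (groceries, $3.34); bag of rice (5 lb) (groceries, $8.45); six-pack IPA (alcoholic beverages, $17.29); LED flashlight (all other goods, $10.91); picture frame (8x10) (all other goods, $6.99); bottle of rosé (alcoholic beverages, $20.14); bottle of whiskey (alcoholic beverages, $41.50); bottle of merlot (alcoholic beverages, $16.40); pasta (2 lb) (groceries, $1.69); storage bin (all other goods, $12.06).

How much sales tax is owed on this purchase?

$10.16

Bananas (3 lb) $3.34: groceries → 0% + 0.5% local = 0.5% → $0.02
Bag of rice (5 lb) $8.45: groceries → 0% + 0.5% local = 0.5% → $0.04
Six-pack IPA $17.29: alcoholic beverages → 8% + 0% local = 8% → $1.38
LED flashlight $10.91: all other goods → 8.25% + 0% local = 8.25% → $0.90
Picture frame (8x10) $6.99: all other goods → 8.25% + 0% local = 8.25% → $0.58
Bottle of rosé $20.14: alcoholic beverages → 8% + 0% local = 8% → $1.61
Bottle of whiskey $41.50: alcoholic beverages → 8% + 0% local = 8% → $3.32
Bottle of merlot $16.40: alcoholic beverages → 8% + 0% local = 8% → $1.31
Pasta (2 lb) $1.69: groceries → 0% + 0.5% local = 0.5% → $0.01
Storage bin $12.06: all other goods → 8.25% + 0% local = 8.25% → $0.99
Total tax = $0.02 + $0.04 + $1.38 + $0.90 + $0.58 + $1.61 + $3.32 + $1.31 + $0.01 + $0.99 = $10.16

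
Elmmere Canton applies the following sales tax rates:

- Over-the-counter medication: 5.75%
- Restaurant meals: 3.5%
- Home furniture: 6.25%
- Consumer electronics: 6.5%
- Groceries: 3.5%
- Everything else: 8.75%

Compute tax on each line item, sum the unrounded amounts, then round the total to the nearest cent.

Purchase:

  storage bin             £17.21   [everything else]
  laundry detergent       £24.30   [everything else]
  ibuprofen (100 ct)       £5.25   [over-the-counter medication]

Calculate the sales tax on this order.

£3.93

Storage bin £17.21: everything else → 8.75% → £1.505875
Laundry detergent £24.30: everything else → 8.75% → £2.12625
Ibuprofen (100 ct) £5.25: over-the-counter medication → 5.75% → £0.301875
Unrounded tax sum = £3.934 → £3.93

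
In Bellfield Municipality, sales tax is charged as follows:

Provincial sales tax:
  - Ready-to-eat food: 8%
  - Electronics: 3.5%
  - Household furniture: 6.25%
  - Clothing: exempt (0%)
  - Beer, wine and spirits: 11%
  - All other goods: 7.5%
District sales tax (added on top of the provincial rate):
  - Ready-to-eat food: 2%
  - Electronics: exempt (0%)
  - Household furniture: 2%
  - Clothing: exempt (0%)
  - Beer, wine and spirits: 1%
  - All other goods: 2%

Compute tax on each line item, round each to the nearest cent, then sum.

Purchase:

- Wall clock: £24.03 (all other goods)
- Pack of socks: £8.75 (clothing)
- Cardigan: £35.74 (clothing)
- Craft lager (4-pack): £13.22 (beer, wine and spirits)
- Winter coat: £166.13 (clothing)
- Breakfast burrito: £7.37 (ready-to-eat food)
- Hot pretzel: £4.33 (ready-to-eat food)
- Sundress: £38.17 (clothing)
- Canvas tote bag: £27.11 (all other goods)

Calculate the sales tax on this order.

Wall clock £24.03: all other goods → 7.5% + 2% district = 9.5% → £2.28
Pack of socks £8.75: clothing → 0% + 0% district = 0% → £0.00
Cardigan £35.74: clothing → 0% + 0% district = 0% → £0.00
Craft lager (4-pack) £13.22: beer, wine and spirits → 11% + 1% district = 12% → £1.59
Winter coat £166.13: clothing → 0% + 0% district = 0% → £0.00
Breakfast burrito £7.37: ready-to-eat food → 8% + 2% district = 10% → £0.74
Hot pretzel £4.33: ready-to-eat food → 8% + 2% district = 10% → £0.43
Sundress £38.17: clothing → 0% + 0% district = 0% → £0.00
Canvas tote bag £27.11: all other goods → 7.5% + 2% district = 9.5% → £2.58
Total tax = £2.28 + £1.59 + £0.74 + £0.43 + £2.58 = £7.62

£7.62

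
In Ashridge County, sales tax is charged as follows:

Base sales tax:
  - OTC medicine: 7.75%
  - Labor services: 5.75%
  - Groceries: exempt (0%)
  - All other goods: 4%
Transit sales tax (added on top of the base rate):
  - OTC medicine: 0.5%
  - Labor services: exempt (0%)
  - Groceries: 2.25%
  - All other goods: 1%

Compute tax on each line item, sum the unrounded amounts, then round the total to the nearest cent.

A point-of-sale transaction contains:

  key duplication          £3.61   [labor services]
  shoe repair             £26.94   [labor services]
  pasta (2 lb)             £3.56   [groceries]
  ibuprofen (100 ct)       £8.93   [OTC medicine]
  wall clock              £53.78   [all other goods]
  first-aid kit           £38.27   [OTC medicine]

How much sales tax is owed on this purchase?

£8.42

Key duplication £3.61: labor services → 5.75% + 0% transit = 5.75% → £0.207575
Shoe repair £26.94: labor services → 5.75% + 0% transit = 5.75% → £1.54905
Pasta (2 lb) £3.56: groceries → 0% + 2.25% transit = 2.25% → £0.0801
Ibuprofen (100 ct) £8.93: OTC medicine → 7.75% + 0.5% transit = 8.25% → £0.736725
Wall clock £53.78: all other goods → 4% + 1% transit = 5% → £2.689
First-aid kit £38.27: OTC medicine → 7.75% + 0.5% transit = 8.25% → £3.157275
Unrounded tax sum = £8.419725 → £8.42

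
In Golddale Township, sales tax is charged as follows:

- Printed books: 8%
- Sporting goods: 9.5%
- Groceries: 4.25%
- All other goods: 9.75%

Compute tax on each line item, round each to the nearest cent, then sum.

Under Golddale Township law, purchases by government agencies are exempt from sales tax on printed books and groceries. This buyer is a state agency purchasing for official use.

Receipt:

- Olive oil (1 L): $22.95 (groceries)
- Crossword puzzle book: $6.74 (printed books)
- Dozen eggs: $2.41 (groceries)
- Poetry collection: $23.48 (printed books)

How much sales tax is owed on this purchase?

$0.00

Olive oil (1 L) $22.95: groceries, buyer-exempt → 0% → $0.00
Crossword puzzle book $6.74: printed books, buyer-exempt → 0% → $0.00
Dozen eggs $2.41: groceries, buyer-exempt → 0% → $0.00
Poetry collection $23.48: printed books, buyer-exempt → 0% → $0.00
Total tax = $0.00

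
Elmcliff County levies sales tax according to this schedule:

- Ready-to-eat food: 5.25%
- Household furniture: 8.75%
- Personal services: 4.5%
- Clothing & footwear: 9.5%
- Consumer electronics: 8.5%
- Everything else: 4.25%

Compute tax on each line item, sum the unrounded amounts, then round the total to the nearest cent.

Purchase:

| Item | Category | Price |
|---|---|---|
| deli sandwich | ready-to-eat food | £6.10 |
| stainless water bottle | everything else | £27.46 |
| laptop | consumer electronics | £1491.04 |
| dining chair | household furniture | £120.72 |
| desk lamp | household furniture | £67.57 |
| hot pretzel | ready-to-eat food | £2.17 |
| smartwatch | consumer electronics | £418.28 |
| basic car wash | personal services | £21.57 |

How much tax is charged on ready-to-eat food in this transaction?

£0.43

Deli sandwich £6.10: ready-to-eat food → 5.25% → £0.32025
Hot pretzel £2.17: ready-to-eat food → 5.25% → £0.113925
Tax on ready-to-eat food: unrounded sum = £0.434175 → £0.43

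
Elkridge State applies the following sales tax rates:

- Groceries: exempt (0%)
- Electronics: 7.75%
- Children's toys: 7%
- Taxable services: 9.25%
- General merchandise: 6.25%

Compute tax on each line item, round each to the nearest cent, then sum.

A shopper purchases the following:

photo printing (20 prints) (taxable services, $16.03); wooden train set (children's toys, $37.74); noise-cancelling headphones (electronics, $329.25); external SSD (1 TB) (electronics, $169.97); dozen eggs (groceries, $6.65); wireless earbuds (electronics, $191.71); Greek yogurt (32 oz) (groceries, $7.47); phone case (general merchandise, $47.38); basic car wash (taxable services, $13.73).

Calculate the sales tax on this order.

Photo printing (20 prints) $16.03: taxable services → 9.25% → $1.48
Wooden train set $37.74: children's toys → 7% → $2.64
Noise-cancelling headphones $329.25: electronics → 7.75% → $25.52
External SSD (1 TB) $169.97: electronics → 7.75% → $13.17
Dozen eggs $6.65: groceries → 0% → $0.00
Wireless earbuds $191.71: electronics → 7.75% → $14.86
Greek yogurt (32 oz) $7.47: groceries → 0% → $0.00
Phone case $47.38: general merchandise → 6.25% → $2.96
Basic car wash $13.73: taxable services → 9.25% → $1.27
Total tax = $1.48 + $2.64 + $25.52 + $13.17 + $14.86 + $2.96 + $1.27 = $61.90

$61.90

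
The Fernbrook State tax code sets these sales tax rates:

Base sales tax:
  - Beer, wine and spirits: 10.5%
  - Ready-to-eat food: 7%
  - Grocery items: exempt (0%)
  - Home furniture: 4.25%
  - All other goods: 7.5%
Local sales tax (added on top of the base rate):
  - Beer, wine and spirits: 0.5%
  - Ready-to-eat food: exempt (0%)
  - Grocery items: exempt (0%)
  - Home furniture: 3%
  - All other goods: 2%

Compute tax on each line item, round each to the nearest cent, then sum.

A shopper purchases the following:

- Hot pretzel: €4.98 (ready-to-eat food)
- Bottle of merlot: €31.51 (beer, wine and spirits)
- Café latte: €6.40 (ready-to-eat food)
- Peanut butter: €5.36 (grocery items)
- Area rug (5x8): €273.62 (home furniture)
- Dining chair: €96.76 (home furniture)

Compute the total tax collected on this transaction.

€31.13

Hot pretzel €4.98: ready-to-eat food → 7% + 0% local = 7% → €0.35
Bottle of merlot €31.51: beer, wine and spirits → 10.5% + 0.5% local = 11% → €3.47
Café latte €6.40: ready-to-eat food → 7% + 0% local = 7% → €0.45
Peanut butter €5.36: grocery items → 0% + 0% local = 0% → €0.00
Area rug (5x8) €273.62: home furniture → 4.25% + 3% local = 7.25% → €19.84
Dining chair €96.76: home furniture → 4.25% + 3% local = 7.25% → €7.02
Total tax = €0.35 + €3.47 + €0.45 + €19.84 + €7.02 = €31.13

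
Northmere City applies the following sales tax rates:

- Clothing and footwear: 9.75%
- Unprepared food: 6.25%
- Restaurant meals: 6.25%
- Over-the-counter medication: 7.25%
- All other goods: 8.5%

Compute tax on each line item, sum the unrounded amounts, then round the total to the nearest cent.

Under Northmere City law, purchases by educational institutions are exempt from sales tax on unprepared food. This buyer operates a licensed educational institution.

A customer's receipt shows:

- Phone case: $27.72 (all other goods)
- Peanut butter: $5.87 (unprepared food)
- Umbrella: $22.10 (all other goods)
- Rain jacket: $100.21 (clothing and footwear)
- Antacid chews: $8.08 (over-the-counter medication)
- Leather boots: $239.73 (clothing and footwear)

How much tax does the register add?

Phone case $27.72: all other goods → 8.5% → $2.3562
Peanut butter $5.87: unprepared food, buyer-exempt → 0% → $0.00
Umbrella $22.10: all other goods → 8.5% → $1.8785
Rain jacket $100.21: clothing and footwear → 9.75% → $9.770475
Antacid chews $8.08: over-the-counter medication → 7.25% → $0.5858
Leather boots $239.73: clothing and footwear → 9.75% → $23.373675
Unrounded tax sum = $37.96465 → $37.96

$37.96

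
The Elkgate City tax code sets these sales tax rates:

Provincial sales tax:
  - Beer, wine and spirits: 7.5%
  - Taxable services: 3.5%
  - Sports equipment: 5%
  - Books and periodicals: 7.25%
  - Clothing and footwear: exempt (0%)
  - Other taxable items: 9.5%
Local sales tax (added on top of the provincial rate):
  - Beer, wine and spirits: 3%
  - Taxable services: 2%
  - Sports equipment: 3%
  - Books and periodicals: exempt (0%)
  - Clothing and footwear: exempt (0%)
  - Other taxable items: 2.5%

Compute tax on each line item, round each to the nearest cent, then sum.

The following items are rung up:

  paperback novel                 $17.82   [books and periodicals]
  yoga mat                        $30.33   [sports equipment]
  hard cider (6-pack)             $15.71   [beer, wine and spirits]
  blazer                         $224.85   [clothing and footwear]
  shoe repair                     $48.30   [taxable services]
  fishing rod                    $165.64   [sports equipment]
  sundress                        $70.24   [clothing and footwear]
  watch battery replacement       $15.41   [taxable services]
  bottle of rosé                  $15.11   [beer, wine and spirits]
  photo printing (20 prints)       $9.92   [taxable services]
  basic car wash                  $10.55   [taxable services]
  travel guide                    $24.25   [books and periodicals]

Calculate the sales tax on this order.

Paperback novel $17.82: books and periodicals → 7.25% + 0% local = 7.25% → $1.29
Yoga mat $30.33: sports equipment → 5% + 3% local = 8% → $2.43
Hard cider (6-pack) $15.71: beer, wine and spirits → 7.5% + 3% local = 10.5% → $1.65
Blazer $224.85: clothing and footwear → 0% + 0% local = 0% → $0.00
Shoe repair $48.30: taxable services → 3.5% + 2% local = 5.5% → $2.66
Fishing rod $165.64: sports equipment → 5% + 3% local = 8% → $13.25
Sundress $70.24: clothing and footwear → 0% + 0% local = 0% → $0.00
Watch battery replacement $15.41: taxable services → 3.5% + 2% local = 5.5% → $0.85
Bottle of rosé $15.11: beer, wine and spirits → 7.5% + 3% local = 10.5% → $1.59
Photo printing (20 prints) $9.92: taxable services → 3.5% + 2% local = 5.5% → $0.55
Basic car wash $10.55: taxable services → 3.5% + 2% local = 5.5% → $0.58
Travel guide $24.25: books and periodicals → 7.25% + 0% local = 7.25% → $1.76
Total tax = $1.29 + $2.43 + $1.65 + $2.66 + $13.25 + $0.85 + $1.59 + $0.55 + $0.58 + $1.76 = $26.61

$26.61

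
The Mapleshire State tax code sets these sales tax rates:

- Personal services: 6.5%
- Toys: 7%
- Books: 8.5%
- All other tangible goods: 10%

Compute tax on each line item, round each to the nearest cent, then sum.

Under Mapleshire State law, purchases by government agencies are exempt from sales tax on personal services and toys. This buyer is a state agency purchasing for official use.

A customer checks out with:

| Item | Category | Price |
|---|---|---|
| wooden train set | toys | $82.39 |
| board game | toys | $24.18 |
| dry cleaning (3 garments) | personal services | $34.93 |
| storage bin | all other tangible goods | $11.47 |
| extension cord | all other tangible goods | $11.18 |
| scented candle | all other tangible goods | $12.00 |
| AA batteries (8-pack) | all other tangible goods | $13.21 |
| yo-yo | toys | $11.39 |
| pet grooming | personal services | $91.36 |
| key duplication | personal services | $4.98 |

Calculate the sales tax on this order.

$4.79

Wooden train set $82.39: toys, buyer-exempt → 0% → $0.00
Board game $24.18: toys, buyer-exempt → 0% → $0.00
Dry cleaning (3 garments) $34.93: personal services, buyer-exempt → 0% → $0.00
Storage bin $11.47: all other tangible goods → 10% → $1.15
Extension cord $11.18: all other tangible goods → 10% → $1.12
Scented candle $12.00: all other tangible goods → 10% → $1.20
AA batteries (8-pack) $13.21: all other tangible goods → 10% → $1.32
Yo-yo $11.39: toys, buyer-exempt → 0% → $0.00
Pet grooming $91.36: personal services, buyer-exempt → 0% → $0.00
Key duplication $4.98: personal services, buyer-exempt → 0% → $0.00
Total tax = $1.15 + $1.12 + $1.20 + $1.32 = $4.79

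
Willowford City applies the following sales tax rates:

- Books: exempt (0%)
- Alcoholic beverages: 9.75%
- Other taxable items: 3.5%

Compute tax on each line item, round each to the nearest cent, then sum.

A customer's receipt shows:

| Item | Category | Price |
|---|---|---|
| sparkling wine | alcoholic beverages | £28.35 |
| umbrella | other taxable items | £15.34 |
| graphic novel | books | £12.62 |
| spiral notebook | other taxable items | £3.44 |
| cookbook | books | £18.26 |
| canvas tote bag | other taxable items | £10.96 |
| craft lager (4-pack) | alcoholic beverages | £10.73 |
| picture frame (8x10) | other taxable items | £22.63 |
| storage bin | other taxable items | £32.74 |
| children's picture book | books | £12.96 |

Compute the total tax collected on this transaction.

Sparkling wine £28.35: alcoholic beverages → 9.75% → £2.76
Umbrella £15.34: other taxable items → 3.5% → £0.54
Graphic novel £12.62: books → 0% → £0.00
Spiral notebook £3.44: other taxable items → 3.5% → £0.12
Cookbook £18.26: books → 0% → £0.00
Canvas tote bag £10.96: other taxable items → 3.5% → £0.38
Craft lager (4-pack) £10.73: alcoholic beverages → 9.75% → £1.05
Picture frame (8x10) £22.63: other taxable items → 3.5% → £0.79
Storage bin £32.74: other taxable items → 3.5% → £1.15
Children's picture book £12.96: books → 0% → £0.00
Total tax = £2.76 + £0.54 + £0.12 + £0.38 + £1.05 + £0.79 + £1.15 = £6.79

£6.79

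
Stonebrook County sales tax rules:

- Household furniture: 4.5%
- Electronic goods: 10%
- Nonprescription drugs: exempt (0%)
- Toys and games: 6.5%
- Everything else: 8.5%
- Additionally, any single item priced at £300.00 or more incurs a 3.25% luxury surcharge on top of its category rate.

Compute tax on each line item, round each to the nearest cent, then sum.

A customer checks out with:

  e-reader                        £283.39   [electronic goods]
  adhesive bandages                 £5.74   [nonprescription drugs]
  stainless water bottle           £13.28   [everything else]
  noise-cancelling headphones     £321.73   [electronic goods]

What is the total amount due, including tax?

E-reader £283.39: electronic goods → 10% → £28.34
Adhesive bandages £5.74: nonprescription drugs → 0% → £0.00
Stainless water bottle £13.28: everything else → 8.5% → £1.13
Noise-cancelling headphones £321.73: electronic goods → 10% + 3.25% surcharge = 13.25% → £42.63
Subtotal = £624.14; tax = £72.10; total due = £696.24

£696.24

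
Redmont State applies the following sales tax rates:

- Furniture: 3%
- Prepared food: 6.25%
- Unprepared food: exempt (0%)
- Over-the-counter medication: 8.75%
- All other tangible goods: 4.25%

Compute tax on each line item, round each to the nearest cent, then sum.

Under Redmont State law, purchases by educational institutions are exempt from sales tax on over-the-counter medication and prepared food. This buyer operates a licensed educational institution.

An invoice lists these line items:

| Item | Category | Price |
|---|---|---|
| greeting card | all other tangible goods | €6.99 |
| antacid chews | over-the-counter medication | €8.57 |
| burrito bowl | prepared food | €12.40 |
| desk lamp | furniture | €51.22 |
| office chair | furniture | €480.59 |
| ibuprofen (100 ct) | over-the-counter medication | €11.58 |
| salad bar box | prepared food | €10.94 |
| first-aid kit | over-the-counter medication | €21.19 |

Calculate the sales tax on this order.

€16.26

Greeting card €6.99: all other tangible goods → 4.25% → €0.30
Antacid chews €8.57: over-the-counter medication, buyer-exempt → 0% → €0.00
Burrito bowl €12.40: prepared food, buyer-exempt → 0% → €0.00
Desk lamp €51.22: furniture → 3% → €1.54
Office chair €480.59: furniture → 3% → €14.42
Ibuprofen (100 ct) €11.58: over-the-counter medication, buyer-exempt → 0% → €0.00
Salad bar box €10.94: prepared food, buyer-exempt → 0% → €0.00
First-aid kit €21.19: over-the-counter medication, buyer-exempt → 0% → €0.00
Total tax = €0.30 + €1.54 + €14.42 = €16.26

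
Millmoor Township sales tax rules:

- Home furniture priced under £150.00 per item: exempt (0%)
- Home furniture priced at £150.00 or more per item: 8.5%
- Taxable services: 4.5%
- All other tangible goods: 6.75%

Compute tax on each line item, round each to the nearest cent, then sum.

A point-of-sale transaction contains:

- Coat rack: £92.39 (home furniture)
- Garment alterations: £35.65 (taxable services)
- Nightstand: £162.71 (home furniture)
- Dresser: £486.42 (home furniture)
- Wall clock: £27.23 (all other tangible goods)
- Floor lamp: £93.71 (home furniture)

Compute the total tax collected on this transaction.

£58.62

Coat rack £92.39: home furniture, under £150.00 → 0% → £0.00
Garment alterations £35.65: taxable services → 4.5% → £1.60
Nightstand £162.71: home furniture, £150.00 or more → 8.5% → £13.83
Dresser £486.42: home furniture, £150.00 or more → 8.5% → £41.35
Wall clock £27.23: all other tangible goods → 6.75% → £1.84
Floor lamp £93.71: home furniture, under £150.00 → 0% → £0.00
Total tax = £1.60 + £13.83 + £41.35 + £1.84 = £58.62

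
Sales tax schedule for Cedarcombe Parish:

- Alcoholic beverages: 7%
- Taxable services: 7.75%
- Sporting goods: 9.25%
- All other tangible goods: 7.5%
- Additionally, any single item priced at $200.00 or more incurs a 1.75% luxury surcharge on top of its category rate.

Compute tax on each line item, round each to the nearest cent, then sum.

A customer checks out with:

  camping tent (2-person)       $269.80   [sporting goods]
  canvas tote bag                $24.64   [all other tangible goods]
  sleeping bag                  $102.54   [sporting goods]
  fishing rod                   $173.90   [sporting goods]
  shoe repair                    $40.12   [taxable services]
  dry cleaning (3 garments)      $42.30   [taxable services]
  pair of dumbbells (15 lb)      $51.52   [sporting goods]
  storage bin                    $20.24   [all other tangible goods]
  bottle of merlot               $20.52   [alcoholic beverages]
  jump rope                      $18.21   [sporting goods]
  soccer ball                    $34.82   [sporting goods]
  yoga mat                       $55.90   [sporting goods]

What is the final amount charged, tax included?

Camping tent (2-person) $269.80: sporting goods → 9.25% + 1.75% surcharge = 11% → $29.68
Canvas tote bag $24.64: all other tangible goods → 7.5% → $1.85
Sleeping bag $102.54: sporting goods → 9.25% → $9.48
Fishing rod $173.90: sporting goods → 9.25% → $16.09
Shoe repair $40.12: taxable services → 7.75% → $3.11
Dry cleaning (3 garments) $42.30: taxable services → 7.75% → $3.28
Pair of dumbbells (15 lb) $51.52: sporting goods → 9.25% → $4.77
Storage bin $20.24: all other tangible goods → 7.5% → $1.52
Bottle of merlot $20.52: alcoholic beverages → 7% → $1.44
Jump rope $18.21: sporting goods → 9.25% → $1.68
Soccer ball $34.82: sporting goods → 9.25% → $3.22
Yoga mat $55.90: sporting goods → 9.25% → $5.17
Subtotal = $854.51; tax = $81.29; total due = $935.80

$935.80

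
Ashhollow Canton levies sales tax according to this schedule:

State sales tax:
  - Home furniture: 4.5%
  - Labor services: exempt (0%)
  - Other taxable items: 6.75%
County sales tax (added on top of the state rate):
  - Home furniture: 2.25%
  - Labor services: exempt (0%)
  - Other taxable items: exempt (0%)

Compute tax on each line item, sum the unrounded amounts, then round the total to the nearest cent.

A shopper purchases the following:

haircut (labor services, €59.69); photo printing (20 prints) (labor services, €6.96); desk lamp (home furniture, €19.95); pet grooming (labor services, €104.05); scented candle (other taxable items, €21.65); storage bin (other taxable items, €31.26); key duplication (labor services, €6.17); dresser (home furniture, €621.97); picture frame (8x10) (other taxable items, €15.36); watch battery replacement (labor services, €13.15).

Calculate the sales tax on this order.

Haircut €59.69: labor services → 0% + 0% county = 0% → €0.00
Photo printing (20 prints) €6.96: labor services → 0% + 0% county = 0% → €0.00
Desk lamp €19.95: home furniture → 4.5% + 2.25% county = 6.75% → €1.346625
Pet grooming €104.05: labor services → 0% + 0% county = 0% → €0.00
Scented candle €21.65: other taxable items → 6.75% + 0% county = 6.75% → €1.461375
Storage bin €31.26: other taxable items → 6.75% + 0% county = 6.75% → €2.11005
Key duplication €6.17: labor services → 0% + 0% county = 0% → €0.00
Dresser €621.97: home furniture → 4.5% + 2.25% county = 6.75% → €41.982975
Picture frame (8x10) €15.36: other taxable items → 6.75% + 0% county = 6.75% → €1.0368
Watch battery replacement €13.15: labor services → 0% + 0% county = 0% → €0.00
Unrounded tax sum = €47.937825 → €47.94

€47.94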